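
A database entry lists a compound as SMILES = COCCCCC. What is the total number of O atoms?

Scan the SMILES for O atoms (remember two-letter symbols like Cl and Br are single atoms).
Oxygen count: 1.

1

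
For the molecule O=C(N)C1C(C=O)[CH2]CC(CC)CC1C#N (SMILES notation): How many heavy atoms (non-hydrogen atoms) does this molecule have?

16

Every atom symbol written in the SMILES (organic subset) is one heavy atom; implicit H are not written.
Heavy atoms by element → C:12, N:2, O:2.
Total: 16.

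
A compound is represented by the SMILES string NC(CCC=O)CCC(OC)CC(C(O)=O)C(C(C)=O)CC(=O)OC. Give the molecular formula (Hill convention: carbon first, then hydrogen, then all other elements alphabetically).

C17H29NO7

Walk through each heavy atom and fill implicit hydrogens from standard valence (C 4, N 3, O 2, S 2, halogen 1):
  atom 1: N, bond orders sum to 1 (valence 3) → 2 H
  atom 2: C, bond orders sum to 3 (valence 4) → 1 H
  atom 3: C, bond orders sum to 2 (valence 4) → 2 H
  atom 4: C, bond orders sum to 2 (valence 4) → 2 H
  atom 5: C, bond orders sum to 3 (valence 4) → 1 H
  atom 6: O, bond orders sum to 2 (valence 2) → 0 H
  atom 7: C, bond orders sum to 2 (valence 4) → 2 H
  atom 8: C, bond orders sum to 2 (valence 4) → 2 H
  atom 9: C, bond orders sum to 3 (valence 4) → 1 H
  atom 10: O, bond orders sum to 2 (valence 2) → 0 H
  atom 11: C, bond orders sum to 1 (valence 4) → 3 H
  atom 12: C, bond orders sum to 2 (valence 4) → 2 H
  atom 13: C, bond orders sum to 3 (valence 4) → 1 H
  atom 14: C, bond orders sum to 4 (valence 4) → 0 H
  atom 15: O, bond orders sum to 1 (valence 2) → 1 H
  atom 16: O, bond orders sum to 2 (valence 2) → 0 H
  atom 17: C, bond orders sum to 3 (valence 4) → 1 H
  atom 18: C, bond orders sum to 4 (valence 4) → 0 H
  atom 19: C, bond orders sum to 1 (valence 4) → 3 H
  atom 20: O, bond orders sum to 2 (valence 2) → 0 H
  atom 21: C, bond orders sum to 2 (valence 4) → 2 H
  atom 22: C, bond orders sum to 4 (valence 4) → 0 H
  atom 23: O, bond orders sum to 2 (valence 2) → 0 H
  atom 24: O, bond orders sum to 2 (valence 2) → 0 H
  atom 25: C, bond orders sum to 1 (valence 4) → 3 H
Totals → C:17, H:29, N:1, O:7.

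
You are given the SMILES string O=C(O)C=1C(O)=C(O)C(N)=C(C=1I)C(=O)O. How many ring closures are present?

1

In SMILES, each pair of matching ring-closure digits denotes one ring-closing bond; the number of such bonds equals the number of independent rings.
Ring-closure bonds here: 1.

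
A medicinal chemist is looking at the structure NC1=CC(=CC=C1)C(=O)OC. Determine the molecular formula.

Walk through each heavy atom and fill implicit hydrogens from standard valence (C 4, N 3, O 2, S 2, halogen 1):
  atom 1: N, bond orders sum to 1 (valence 3) → 2 H
  atom 2: C, bond orders sum to 4 (valence 4) → 0 H
  atom 3: C, bond orders sum to 3 (valence 4) → 1 H
  atom 4: C, bond orders sum to 4 (valence 4) → 0 H
  atom 5: C, bond orders sum to 3 (valence 4) → 1 H
  atom 6: C, bond orders sum to 3 (valence 4) → 1 H
  atom 7: C, bond orders sum to 3 (valence 4) → 1 H
  atom 8: C, bond orders sum to 4 (valence 4) → 0 H
  atom 9: O, bond orders sum to 2 (valence 2) → 0 H
  atom 10: O, bond orders sum to 2 (valence 2) → 0 H
  atom 11: C, bond orders sum to 1 (valence 4) → 3 H
Totals → C:8, H:9, N:1, O:2.

C8H9NO2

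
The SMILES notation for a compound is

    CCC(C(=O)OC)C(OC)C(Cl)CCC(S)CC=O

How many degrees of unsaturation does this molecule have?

Degree of unsaturation = (number of rings) + (number of π bonds).
Ring closures in the SMILES: 0.
π bonds: 2 double bonds (each 1 DoU) → 2 DoU from unsaturation.
Total DoU = 0 + 2 = 2.

2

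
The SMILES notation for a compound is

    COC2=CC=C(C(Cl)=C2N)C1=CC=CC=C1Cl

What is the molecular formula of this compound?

C13H11Cl2NO

Walk through each heavy atom and fill implicit hydrogens from standard valence (C 4, N 3, O 2, S 2, halogen 1):
  atom 1: C, bond orders sum to 1 (valence 4) → 3 H
  atom 2: O, bond orders sum to 2 (valence 2) → 0 H
  atom 3: C, bond orders sum to 4 (valence 4) → 0 H
  atom 4: C, bond orders sum to 3 (valence 4) → 1 H
  atom 5: C, bond orders sum to 3 (valence 4) → 1 H
  atom 6: C, bond orders sum to 4 (valence 4) → 0 H
  atom 7: C, bond orders sum to 4 (valence 4) → 0 H
  atom 8: Cl (halogen, monovalent) → 0 H
  atom 9: C, bond orders sum to 4 (valence 4) → 0 H
  atom 10: N, bond orders sum to 1 (valence 3) → 2 H
  atom 11: C, bond orders sum to 4 (valence 4) → 0 H
  atom 12: C, bond orders sum to 3 (valence 4) → 1 H
  atom 13: C, bond orders sum to 3 (valence 4) → 1 H
  atom 14: C, bond orders sum to 3 (valence 4) → 1 H
  atom 15: C, bond orders sum to 3 (valence 4) → 1 H
  atom 16: C, bond orders sum to 4 (valence 4) → 0 H
  atom 17: Cl (halogen, monovalent) → 0 H
Totals → C:13, H:11, Cl:2, N:1, O:1.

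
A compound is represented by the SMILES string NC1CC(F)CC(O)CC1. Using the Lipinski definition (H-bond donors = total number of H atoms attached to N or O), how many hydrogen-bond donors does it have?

3

Donors: find every N or O and count the H atoms it carries.
  atom 1 (N): bond orders sum to 1 → 2 H
  atom 8 (O): bond orders sum to 1 → 1 H
Lipinski HBD = 3.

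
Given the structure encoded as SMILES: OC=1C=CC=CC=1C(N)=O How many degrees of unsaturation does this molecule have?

Degree of unsaturation = (number of rings) + (number of π bonds).
Ring closures in the SMILES: 1.
π bonds: 4 double bonds (each 1 DoU) → 4 DoU from unsaturation.
Total DoU = 1 + 4 = 5.

5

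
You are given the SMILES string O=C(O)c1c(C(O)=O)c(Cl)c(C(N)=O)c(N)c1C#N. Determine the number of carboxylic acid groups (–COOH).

2

The carboxylic acid motif appears at heavy-atom positions 2, 6 in the SMILES.
Other groups present: 1 amide, 1 nitrile, 1 primary amine.
Carboxylic acid count: 2.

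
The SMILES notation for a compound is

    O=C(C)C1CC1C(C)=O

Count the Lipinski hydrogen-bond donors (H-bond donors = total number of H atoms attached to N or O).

0

Donors: find every N or O and count the H atoms it carries.
  atom 1 (O): bond orders sum to 2 → 0 H
  atom 9 (O): bond orders sum to 2 → 0 H
Lipinski HBD = 0.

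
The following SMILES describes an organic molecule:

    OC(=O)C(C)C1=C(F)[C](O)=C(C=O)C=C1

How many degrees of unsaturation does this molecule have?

Degree of unsaturation = (number of rings) + (number of π bonds).
Ring closures in the SMILES: 1.
π bonds: 5 double bonds (each 1 DoU) → 5 DoU from unsaturation.
Total DoU = 1 + 5 = 6.

6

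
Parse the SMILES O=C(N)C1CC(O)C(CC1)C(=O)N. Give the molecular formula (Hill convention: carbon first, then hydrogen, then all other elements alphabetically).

C8H14N2O3

Walk through each heavy atom and fill implicit hydrogens from standard valence (C 4, N 3, O 2, S 2, halogen 1):
  atom 1: O, bond orders sum to 2 (valence 2) → 0 H
  atom 2: C, bond orders sum to 4 (valence 4) → 0 H
  atom 3: N, bond orders sum to 1 (valence 3) → 2 H
  atom 4: C, bond orders sum to 3 (valence 4) → 1 H
  atom 5: C, bond orders sum to 2 (valence 4) → 2 H
  atom 6: C, bond orders sum to 3 (valence 4) → 1 H
  atom 7: O, bond orders sum to 1 (valence 2) → 1 H
  atom 8: C, bond orders sum to 3 (valence 4) → 1 H
  atom 9: C, bond orders sum to 2 (valence 4) → 2 H
  atom 10: C, bond orders sum to 2 (valence 4) → 2 H
  atom 11: C, bond orders sum to 4 (valence 4) → 0 H
  atom 12: O, bond orders sum to 2 (valence 2) → 0 H
  atom 13: N, bond orders sum to 1 (valence 3) → 2 H
Totals → C:8, H:14, N:2, O:3.
In Hill order: C8H14N2O3.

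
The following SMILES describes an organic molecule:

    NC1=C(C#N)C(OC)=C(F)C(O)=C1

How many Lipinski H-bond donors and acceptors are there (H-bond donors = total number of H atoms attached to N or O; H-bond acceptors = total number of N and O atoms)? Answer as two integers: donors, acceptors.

Donors: find every N or O and count the H atoms it carries.
  atom 1 (N): bond orders sum to 1 → 2 H
  atom 5 (N): bond orders sum to 3 → 0 H
  atom 7 (O): bond orders sum to 2 → 0 H
  atom 12 (O): bond orders sum to 1 → 1 H
Lipinski HBD = 3.
Acceptors: N atoms = 2, O atoms = 2 → HBA = 4.

3, 4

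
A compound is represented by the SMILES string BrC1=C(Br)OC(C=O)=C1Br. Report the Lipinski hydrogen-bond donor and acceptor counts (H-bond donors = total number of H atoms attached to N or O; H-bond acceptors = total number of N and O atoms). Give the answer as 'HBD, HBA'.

0, 2

Donors: find every N or O and count the H atoms it carries.
  atom 5 (O): bond orders sum to 2 → 0 H
  atom 8 (O): bond orders sum to 2 → 0 H
Lipinski HBD = 0.
Acceptors: N atoms = 0, O atoms = 2 → HBA = 2.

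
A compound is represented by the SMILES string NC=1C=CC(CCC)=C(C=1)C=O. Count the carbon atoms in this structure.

10

Count every carbon token in the SMILES (each C, including those in ring-closure positions and inside branches).
Carbon count: 10.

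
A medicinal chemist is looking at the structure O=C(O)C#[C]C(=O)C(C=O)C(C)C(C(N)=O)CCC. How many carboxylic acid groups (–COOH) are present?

1

The carboxylic acid motif appears at heavy-atom position 2 in the SMILES.
Other groups present: 1 aldehyde, 1 alkyne, 1 amide, 1 ketone.
Carboxylic acid count: 1.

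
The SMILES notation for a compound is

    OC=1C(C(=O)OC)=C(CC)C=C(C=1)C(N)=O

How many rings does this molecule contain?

1

In SMILES, each pair of matching ring-closure digits denotes one ring-closing bond; the number of such bonds equals the number of independent rings.
Ring-closure bonds here: 1.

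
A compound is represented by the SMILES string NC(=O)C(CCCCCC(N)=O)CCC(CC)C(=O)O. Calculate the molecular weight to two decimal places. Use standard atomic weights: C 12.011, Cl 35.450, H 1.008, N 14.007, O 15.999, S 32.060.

286.37 g/mol

First, the molecular formula is C14H26N2O4 (counting implicit H from valence).
  C: 14 × 12.011 = 168.154
  H: 26 × 1.008 = 26.208
  N: 2 × 14.007 = 28.014
  O: 4 × 15.999 = 63.996
Sum: 14×12.011 + 26×1.008 + 2×14.007 + 4×15.999 = 286.372 → 286.37 g/mol.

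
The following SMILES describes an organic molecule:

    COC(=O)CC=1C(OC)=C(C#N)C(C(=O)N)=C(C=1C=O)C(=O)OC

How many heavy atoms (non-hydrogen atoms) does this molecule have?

24

Every atom symbol written in the SMILES (organic subset) is one heavy atom; implicit H are not written.
Heavy atoms by element → C:15, N:2, O:7.
Total: 24.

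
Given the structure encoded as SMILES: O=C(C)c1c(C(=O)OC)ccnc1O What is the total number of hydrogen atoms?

9

Walk through each heavy atom and fill implicit hydrogens from standard valence (C 4, N 3, O 2, S 2, halogen 1); for lowercase aromatic atoms, an aromatic c carries 1 H when it has two neighbours and 0 H with three, and aromatic n carries 0 H:
  atom 1: O, bond orders sum to 2 (valence 2) → 0 H
  atom 2: C, bond orders sum to 4 (valence 4) → 0 H
  atom 3: C, bond orders sum to 1 (valence 4) → 3 H
  atom 4: aromatic c, 3 neighbours → 0 H
  atom 5: aromatic c, 3 neighbours → 0 H
  atom 6: C, bond orders sum to 4 (valence 4) → 0 H
  atom 7: O, bond orders sum to 2 (valence 2) → 0 H
  atom 8: O, bond orders sum to 2 (valence 2) → 0 H
  atom 9: C, bond orders sum to 1 (valence 4) → 3 H
  atom 10: aromatic c, 2 neighbours → 1 H
  atom 11: aromatic c, 2 neighbours → 1 H
  atom 12: aromatic n, 2 neighbours → 0 H
  atom 13: aromatic c, 3 neighbours → 0 H
  atom 14: O, bond orders sum to 1 (valence 2) → 1 H
Total hydrogens: 9.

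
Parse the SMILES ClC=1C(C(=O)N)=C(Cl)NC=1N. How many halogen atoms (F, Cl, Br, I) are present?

2

Halogen atoms appear at heavy-atom positions 1, 8 (2×Cl).
Other groups present: 1 amide, 1 primary amine.
Halogen count: 2.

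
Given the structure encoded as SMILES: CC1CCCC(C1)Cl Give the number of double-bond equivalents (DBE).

1

Degree of unsaturation = (number of rings) + (number of π bonds).
Ring closures in the SMILES: 1.
π bonds: none → 0 DoU from unsaturation.
Total DoU = 1 + 0 = 1.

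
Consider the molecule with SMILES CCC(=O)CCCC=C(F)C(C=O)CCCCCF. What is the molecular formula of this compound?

Walk through each heavy atom and fill implicit hydrogens from standard valence (C 4, N 3, O 2, S 2, halogen 1):
  atom 1: C, bond orders sum to 1 (valence 4) → 3 H
  atom 2: C, bond orders sum to 2 (valence 4) → 2 H
  atom 3: C, bond orders sum to 4 (valence 4) → 0 H
  atom 4: O, bond orders sum to 2 (valence 2) → 0 H
  atom 5: C, bond orders sum to 2 (valence 4) → 2 H
  atom 6: C, bond orders sum to 2 (valence 4) → 2 H
  atom 7: C, bond orders sum to 2 (valence 4) → 2 H
  atom 8: C, bond orders sum to 3 (valence 4) → 1 H
  atom 9: C, bond orders sum to 4 (valence 4) → 0 H
  atom 10: F (halogen, monovalent) → 0 H
  atom 11: C, bond orders sum to 3 (valence 4) → 1 H
  atom 12: C, bond orders sum to 3 (valence 4) → 1 H
  atom 13: O, bond orders sum to 2 (valence 2) → 0 H
  atom 14: C, bond orders sum to 2 (valence 4) → 2 H
  atom 15: C, bond orders sum to 2 (valence 4) → 2 H
  atom 16: C, bond orders sum to 2 (valence 4) → 2 H
  atom 17: C, bond orders sum to 2 (valence 4) → 2 H
  atom 18: C, bond orders sum to 2 (valence 4) → 2 H
  atom 19: F (halogen, monovalent) → 0 H
Totals → C:15, H:24, F:2, O:2.

C15H24F2O2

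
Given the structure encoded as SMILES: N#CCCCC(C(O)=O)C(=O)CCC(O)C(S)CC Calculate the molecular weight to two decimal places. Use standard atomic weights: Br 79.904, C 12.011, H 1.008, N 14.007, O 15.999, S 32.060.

First, the molecular formula is C13H21NO4S (counting implicit H from valence).
  C: 13 × 12.011 = 156.143
  H: 21 × 1.008 = 21.168
  N: 1 × 14.007 = 14.007
  O: 4 × 15.999 = 63.996
  S: 1 × 32.060 = 32.060
Sum: 13×12.011 + 21×1.008 + 1×14.007 + 4×15.999 + 1×32.060 = 287.374 → 287.37 g/mol.

287.37 g/mol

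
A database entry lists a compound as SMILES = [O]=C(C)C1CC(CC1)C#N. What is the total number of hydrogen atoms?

Walk through each heavy atom and fill implicit hydrogens from standard valence (C 4, N 3, O 2, S 2, halogen 1):
  atom 1: O with explicit H count 0
  atom 2: C, bond orders sum to 4 (valence 4) → 0 H
  atom 3: C, bond orders sum to 1 (valence 4) → 3 H
  atom 4: C, bond orders sum to 3 (valence 4) → 1 H
  atom 5: C, bond orders sum to 2 (valence 4) → 2 H
  atom 6: C, bond orders sum to 3 (valence 4) → 1 H
  atom 7: C, bond orders sum to 2 (valence 4) → 2 H
  atom 8: C, bond orders sum to 2 (valence 4) → 2 H
  atom 9: C, bond orders sum to 4 (valence 4) → 0 H
  atom 10: N, bond orders sum to 3 (valence 3) → 0 H
Total hydrogens: 11.

11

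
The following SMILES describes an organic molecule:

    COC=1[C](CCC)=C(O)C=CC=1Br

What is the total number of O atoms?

Scan the SMILES for O atoms (remember two-letter symbols like Cl and Br are single atoms).
Oxygen count: 2.

2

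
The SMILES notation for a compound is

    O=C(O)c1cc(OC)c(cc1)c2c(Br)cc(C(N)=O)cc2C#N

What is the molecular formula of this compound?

C16H11BrN2O4

Walk through each heavy atom and fill implicit hydrogens from standard valence (C 4, N 3, O 2, S 2, halogen 1); for lowercase aromatic atoms, an aromatic c carries 1 H when it has two neighbours and 0 H with three, and aromatic n carries 0 H:
  atom 1: O, bond orders sum to 2 (valence 2) → 0 H
  atom 2: C, bond orders sum to 4 (valence 4) → 0 H
  atom 3: O, bond orders sum to 1 (valence 2) → 1 H
  atom 4: aromatic c, 3 neighbours → 0 H
  atom 5: aromatic c, 2 neighbours → 1 H
  atom 6: aromatic c, 3 neighbours → 0 H
  atom 7: O, bond orders sum to 2 (valence 2) → 0 H
  atom 8: C, bond orders sum to 1 (valence 4) → 3 H
  atom 9: aromatic c, 3 neighbours → 0 H
  atom 10: aromatic c, 2 neighbours → 1 H
  atom 11: aromatic c, 2 neighbours → 1 H
  atom 12: aromatic c, 3 neighbours → 0 H
  atom 13: aromatic c, 3 neighbours → 0 H
  atom 14: Br (halogen, monovalent) → 0 H
  atom 15: aromatic c, 2 neighbours → 1 H
  atom 16: aromatic c, 3 neighbours → 0 H
  atom 17: C, bond orders sum to 4 (valence 4) → 0 H
  atom 18: N, bond orders sum to 1 (valence 3) → 2 H
  atom 19: O, bond orders sum to 2 (valence 2) → 0 H
  atom 20: aromatic c, 2 neighbours → 1 H
  atom 21: aromatic c, 3 neighbours → 0 H
  atom 22: C, bond orders sum to 4 (valence 4) → 0 H
  atom 23: N, bond orders sum to 3 (valence 3) → 0 H
Totals → C:16, H:11, Br:1, N:2, O:4.
In Hill order: C16H11BrN2O4.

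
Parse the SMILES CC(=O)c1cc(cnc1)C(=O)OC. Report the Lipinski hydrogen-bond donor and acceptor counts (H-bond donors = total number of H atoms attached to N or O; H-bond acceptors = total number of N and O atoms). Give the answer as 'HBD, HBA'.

Donors: find every N or O and count the H atoms it carries.
  atom 3 (O): bond orders sum to 2 → 0 H
  atom 8 (N): bond orders sum to 3 → 0 H
  atom 11 (O): bond orders sum to 2 → 0 H
  atom 12 (O): bond orders sum to 2 → 0 H
Lipinski HBD = 0.
Acceptors: N atoms = 1, O atoms = 3 → HBA = 4.

0, 4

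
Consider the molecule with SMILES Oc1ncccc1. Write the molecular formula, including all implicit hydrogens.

Walk through each heavy atom and fill implicit hydrogens from standard valence (C 4, N 3, O 2, S 2, halogen 1); for lowercase aromatic atoms, an aromatic c carries 1 H when it has two neighbours and 0 H with three, and aromatic n carries 0 H:
  atom 1: O, bond orders sum to 1 (valence 2) → 1 H
  atom 2: aromatic c, 3 neighbours → 0 H
  atom 3: aromatic n, 2 neighbours → 0 H
  atom 4: aromatic c, 2 neighbours → 1 H
  atom 5: aromatic c, 2 neighbours → 1 H
  atom 6: aromatic c, 2 neighbours → 1 H
  atom 7: aromatic c, 2 neighbours → 1 H
Totals → C:5, H:5, N:1, O:1.

C5H5NO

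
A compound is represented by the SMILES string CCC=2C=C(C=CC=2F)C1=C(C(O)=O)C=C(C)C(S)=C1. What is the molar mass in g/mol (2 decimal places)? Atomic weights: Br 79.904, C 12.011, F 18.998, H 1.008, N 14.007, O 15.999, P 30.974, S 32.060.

First, the molecular formula is C16H15FO2S (counting implicit H from valence).
  C: 16 × 12.011 = 192.176
  F: 1 × 18.998 = 18.998
  H: 15 × 1.008 = 15.120
  O: 2 × 15.999 = 31.998
  S: 1 × 32.060 = 32.060
Sum: 16×12.011 + 1×18.998 + 15×1.008 + 2×15.999 + 1×32.060 = 290.352 → 290.35 g/mol.

290.35 g/mol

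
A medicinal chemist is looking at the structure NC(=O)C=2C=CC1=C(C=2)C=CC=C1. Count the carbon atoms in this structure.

Count every carbon token in the SMILES (each C, including those in ring-closure positions and inside branches).
Carbon count: 11.

11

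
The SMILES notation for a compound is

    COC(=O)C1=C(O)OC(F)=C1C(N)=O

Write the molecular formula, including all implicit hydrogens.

C7H6FNO5

Walk through each heavy atom and fill implicit hydrogens from standard valence (C 4, N 3, O 2, S 2, halogen 1):
  atom 1: C, bond orders sum to 1 (valence 4) → 3 H
  atom 2: O, bond orders sum to 2 (valence 2) → 0 H
  atom 3: C, bond orders sum to 4 (valence 4) → 0 H
  atom 4: O, bond orders sum to 2 (valence 2) → 0 H
  atom 5: C, bond orders sum to 4 (valence 4) → 0 H
  atom 6: C, bond orders sum to 4 (valence 4) → 0 H
  atom 7: O, bond orders sum to 1 (valence 2) → 1 H
  atom 8: O, bond orders sum to 2 (valence 2) → 0 H
  atom 9: C, bond orders sum to 4 (valence 4) → 0 H
  atom 10: F (halogen, monovalent) → 0 H
  atom 11: C, bond orders sum to 4 (valence 4) → 0 H
  atom 12: C, bond orders sum to 4 (valence 4) → 0 H
  atom 13: N, bond orders sum to 1 (valence 3) → 2 H
  atom 14: O, bond orders sum to 2 (valence 2) → 0 H
Totals → C:7, H:6, F:1, N:1, O:5.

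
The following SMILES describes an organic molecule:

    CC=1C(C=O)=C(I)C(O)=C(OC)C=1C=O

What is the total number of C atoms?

Count every carbon token in the SMILES (each C, including those in ring-closure positions and inside branches).
Carbon count: 10.

10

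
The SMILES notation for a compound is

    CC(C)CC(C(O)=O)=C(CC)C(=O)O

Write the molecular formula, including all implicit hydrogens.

C10H16O4

Walk through each heavy atom and fill implicit hydrogens from standard valence (C 4, N 3, O 2, S 2, halogen 1):
  atom 1: C, bond orders sum to 1 (valence 4) → 3 H
  atom 2: C, bond orders sum to 3 (valence 4) → 1 H
  atom 3: C, bond orders sum to 1 (valence 4) → 3 H
  atom 4: C, bond orders sum to 2 (valence 4) → 2 H
  atom 5: C, bond orders sum to 4 (valence 4) → 0 H
  atom 6: C, bond orders sum to 4 (valence 4) → 0 H
  atom 7: O, bond orders sum to 1 (valence 2) → 1 H
  atom 8: O, bond orders sum to 2 (valence 2) → 0 H
  atom 9: C, bond orders sum to 4 (valence 4) → 0 H
  atom 10: C, bond orders sum to 2 (valence 4) → 2 H
  atom 11: C, bond orders sum to 1 (valence 4) → 3 H
  atom 12: C, bond orders sum to 4 (valence 4) → 0 H
  atom 13: O, bond orders sum to 2 (valence 2) → 0 H
  atom 14: O, bond orders sum to 1 (valence 2) → 1 H
Totals → C:10, H:16, O:4.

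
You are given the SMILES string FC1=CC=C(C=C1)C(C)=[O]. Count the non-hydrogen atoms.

Every atom symbol written in the SMILES (organic subset) is one heavy atom; implicit H are not written.
Heavy atoms by element → C:8, F:1, O:1.
Total: 10.

10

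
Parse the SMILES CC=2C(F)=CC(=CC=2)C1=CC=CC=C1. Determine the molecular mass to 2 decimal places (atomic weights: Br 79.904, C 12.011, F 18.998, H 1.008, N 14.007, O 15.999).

First, the molecular formula is C13H11F (counting implicit H from valence).
  C: 13 × 12.011 = 156.143
  F: 1 × 18.998 = 18.998
  H: 11 × 1.008 = 11.088
Sum: 13×12.011 + 1×18.998 + 11×1.008 = 186.229 → 186.23 g/mol.

186.23 g/mol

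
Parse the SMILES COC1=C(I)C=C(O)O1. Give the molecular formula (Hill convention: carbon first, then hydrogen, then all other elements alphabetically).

Walk through each heavy atom and fill implicit hydrogens from standard valence (C 4, N 3, O 2, S 2, halogen 1):
  atom 1: C, bond orders sum to 1 (valence 4) → 3 H
  atom 2: O, bond orders sum to 2 (valence 2) → 0 H
  atom 3: C, bond orders sum to 4 (valence 4) → 0 H
  atom 4: C, bond orders sum to 4 (valence 4) → 0 H
  atom 5: I (halogen, monovalent) → 0 H
  atom 6: C, bond orders sum to 3 (valence 4) → 1 H
  atom 7: C, bond orders sum to 4 (valence 4) → 0 H
  atom 8: O, bond orders sum to 1 (valence 2) → 1 H
  atom 9: O, bond orders sum to 2 (valence 2) → 0 H
Totals → C:5, H:5, I:1, O:3.
In Hill order: C5H5IO3.

C5H5IO3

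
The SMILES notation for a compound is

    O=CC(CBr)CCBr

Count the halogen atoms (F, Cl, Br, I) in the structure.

2

Halogen atoms appear at heavy-atom positions 5, 8 (2×Br).
Other groups present: 1 aldehyde.
Halogen count: 2.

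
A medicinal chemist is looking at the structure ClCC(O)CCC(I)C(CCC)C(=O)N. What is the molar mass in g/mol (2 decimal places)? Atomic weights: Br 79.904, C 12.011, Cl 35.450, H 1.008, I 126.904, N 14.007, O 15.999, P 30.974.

347.62 g/mol

First, the molecular formula is C10H19ClINO2 (counting implicit H from valence).
  C: 10 × 12.011 = 120.110
  Cl: 1 × 35.450 = 35.450
  H: 19 × 1.008 = 19.152
  I: 1 × 126.904 = 126.904
  N: 1 × 14.007 = 14.007
  O: 2 × 15.999 = 31.998
Sum: 10×12.011 + 1×35.450 + 19×1.008 + 1×126.904 + 1×14.007 + 2×15.999 = 347.621 → 347.62 g/mol.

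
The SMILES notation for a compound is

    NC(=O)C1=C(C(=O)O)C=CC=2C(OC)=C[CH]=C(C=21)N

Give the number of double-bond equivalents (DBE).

Degree of unsaturation = (number of rings) + (number of π bonds).
Ring closures in the SMILES: 2.
π bonds: 7 double bonds (each 1 DoU) → 7 DoU from unsaturation.
Total DoU = 2 + 7 = 9.

9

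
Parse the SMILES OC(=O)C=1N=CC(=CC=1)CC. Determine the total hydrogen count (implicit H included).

9

Walk through each heavy atom and fill implicit hydrogens from standard valence (C 4, N 3, O 2, S 2, halogen 1):
  atom 1: O, bond orders sum to 1 (valence 2) → 1 H
  atom 2: C, bond orders sum to 4 (valence 4) → 0 H
  atom 3: O, bond orders sum to 2 (valence 2) → 0 H
  atom 4: C, bond orders sum to 4 (valence 4) → 0 H
  atom 5: N, bond orders sum to 3 (valence 3) → 0 H
  atom 6: C, bond orders sum to 3 (valence 4) → 1 H
  atom 7: C, bond orders sum to 4 (valence 4) → 0 H
  atom 8: C, bond orders sum to 3 (valence 4) → 1 H
  atom 9: C, bond orders sum to 3 (valence 4) → 1 H
  atom 10: C, bond orders sum to 2 (valence 4) → 2 H
  atom 11: C, bond orders sum to 1 (valence 4) → 3 H
Total hydrogens: 9.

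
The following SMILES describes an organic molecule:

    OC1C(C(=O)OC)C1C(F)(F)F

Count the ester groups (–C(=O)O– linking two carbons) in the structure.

The ester motif appears at heavy-atom position 4 in the SMILES.
Other groups present: 1 hydroxyl.
Ester count: 1.

1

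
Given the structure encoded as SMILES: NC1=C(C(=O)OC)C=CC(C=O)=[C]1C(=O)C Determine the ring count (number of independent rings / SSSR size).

1

In SMILES, each pair of matching ring-closure digits denotes one ring-closing bond; the number of such bonds equals the number of independent rings.
Ring-closure bonds here: 1.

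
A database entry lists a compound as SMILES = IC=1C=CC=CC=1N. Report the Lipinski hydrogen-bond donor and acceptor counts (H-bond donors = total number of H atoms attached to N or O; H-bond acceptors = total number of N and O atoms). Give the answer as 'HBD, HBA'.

Donors: find every N or O and count the H atoms it carries.
  atom 8 (N): bond orders sum to 1 → 2 H
Lipinski HBD = 2.
Acceptors: N atoms = 1, O atoms = 0 → HBA = 1.

2, 1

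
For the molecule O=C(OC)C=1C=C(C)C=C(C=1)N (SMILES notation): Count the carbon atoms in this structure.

Count every carbon token in the SMILES (each C, including those in ring-closure positions and inside branches).
Carbon count: 9.

9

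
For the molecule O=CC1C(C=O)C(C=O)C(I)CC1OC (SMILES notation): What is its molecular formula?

C10H13IO4

Walk through each heavy atom and fill implicit hydrogens from standard valence (C 4, N 3, O 2, S 2, halogen 1):
  atom 1: O, bond orders sum to 2 (valence 2) → 0 H
  atom 2: C, bond orders sum to 3 (valence 4) → 1 H
  atom 3: C, bond orders sum to 3 (valence 4) → 1 H
  atom 4: C, bond orders sum to 3 (valence 4) → 1 H
  atom 5: C, bond orders sum to 3 (valence 4) → 1 H
  atom 6: O, bond orders sum to 2 (valence 2) → 0 H
  atom 7: C, bond orders sum to 3 (valence 4) → 1 H
  atom 8: C, bond orders sum to 3 (valence 4) → 1 H
  atom 9: O, bond orders sum to 2 (valence 2) → 0 H
  atom 10: C, bond orders sum to 3 (valence 4) → 1 H
  atom 11: I (halogen, monovalent) → 0 H
  atom 12: C, bond orders sum to 2 (valence 4) → 2 H
  atom 13: C, bond orders sum to 3 (valence 4) → 1 H
  atom 14: O, bond orders sum to 2 (valence 2) → 0 H
  atom 15: C, bond orders sum to 1 (valence 4) → 3 H
Totals → C:10, H:13, I:1, O:4.
In Hill order: C10H13IO4.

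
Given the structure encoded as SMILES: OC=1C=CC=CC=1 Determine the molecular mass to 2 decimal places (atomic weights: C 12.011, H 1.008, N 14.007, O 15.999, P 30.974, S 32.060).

94.11 g/mol

First, the molecular formula is C6H6O (counting implicit H from valence).
  C: 6 × 12.011 = 72.066
  H: 6 × 1.008 = 6.048
  O: 1 × 15.999 = 15.999
Sum: 6×12.011 + 6×1.008 + 1×15.999 = 94.113 → 94.11 g/mol.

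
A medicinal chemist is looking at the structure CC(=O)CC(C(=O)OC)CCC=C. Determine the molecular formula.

C10H16O3

Walk through each heavy atom and fill implicit hydrogens from standard valence (C 4, N 3, O 2, S 2, halogen 1):
  atom 1: C, bond orders sum to 1 (valence 4) → 3 H
  atom 2: C, bond orders sum to 4 (valence 4) → 0 H
  atom 3: O, bond orders sum to 2 (valence 2) → 0 H
  atom 4: C, bond orders sum to 2 (valence 4) → 2 H
  atom 5: C, bond orders sum to 3 (valence 4) → 1 H
  atom 6: C, bond orders sum to 4 (valence 4) → 0 H
  atom 7: O, bond orders sum to 2 (valence 2) → 0 H
  atom 8: O, bond orders sum to 2 (valence 2) → 0 H
  atom 9: C, bond orders sum to 1 (valence 4) → 3 H
  atom 10: C, bond orders sum to 2 (valence 4) → 2 H
  atom 11: C, bond orders sum to 2 (valence 4) → 2 H
  atom 12: C, bond orders sum to 3 (valence 4) → 1 H
  atom 13: C, bond orders sum to 2 (valence 4) → 2 H
Totals → C:10, H:16, O:3.
In Hill order: C10H16O3.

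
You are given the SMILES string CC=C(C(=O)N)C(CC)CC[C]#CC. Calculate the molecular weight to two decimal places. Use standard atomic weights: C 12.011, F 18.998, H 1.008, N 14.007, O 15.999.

193.29 g/mol

First, the molecular formula is C12H19NO (counting implicit H from valence).
  C: 12 × 12.011 = 144.132
  H: 19 × 1.008 = 19.152
  N: 1 × 14.007 = 14.007
  O: 1 × 15.999 = 15.999
Sum: 12×12.011 + 19×1.008 + 1×14.007 + 1×15.999 = 193.290 → 193.29 g/mol.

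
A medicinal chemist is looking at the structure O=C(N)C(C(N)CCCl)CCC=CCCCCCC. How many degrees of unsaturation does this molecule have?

Degree of unsaturation = (number of rings) + (number of π bonds).
Ring closures in the SMILES: 0.
π bonds: 2 double bonds (each 1 DoU) → 2 DoU from unsaturation.
Total DoU = 0 + 2 = 2.

2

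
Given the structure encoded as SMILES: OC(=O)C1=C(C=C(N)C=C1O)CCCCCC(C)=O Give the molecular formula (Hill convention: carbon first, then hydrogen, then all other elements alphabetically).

C14H19NO4

Walk through each heavy atom and fill implicit hydrogens from standard valence (C 4, N 3, O 2, S 2, halogen 1):
  atom 1: O, bond orders sum to 1 (valence 2) → 1 H
  atom 2: C, bond orders sum to 4 (valence 4) → 0 H
  atom 3: O, bond orders sum to 2 (valence 2) → 0 H
  atom 4: C, bond orders sum to 4 (valence 4) → 0 H
  atom 5: C, bond orders sum to 4 (valence 4) → 0 H
  atom 6: C, bond orders sum to 3 (valence 4) → 1 H
  atom 7: C, bond orders sum to 4 (valence 4) → 0 H
  atom 8: N, bond orders sum to 1 (valence 3) → 2 H
  atom 9: C, bond orders sum to 3 (valence 4) → 1 H
  atom 10: C, bond orders sum to 4 (valence 4) → 0 H
  atom 11: O, bond orders sum to 1 (valence 2) → 1 H
  atom 12: C, bond orders sum to 2 (valence 4) → 2 H
  atom 13: C, bond orders sum to 2 (valence 4) → 2 H
  atom 14: C, bond orders sum to 2 (valence 4) → 2 H
  atom 15: C, bond orders sum to 2 (valence 4) → 2 H
  atom 16: C, bond orders sum to 2 (valence 4) → 2 H
  atom 17: C, bond orders sum to 4 (valence 4) → 0 H
  atom 18: C, bond orders sum to 1 (valence 4) → 3 H
  atom 19: O, bond orders sum to 2 (valence 2) → 0 H
Totals → C:14, H:19, N:1, O:4.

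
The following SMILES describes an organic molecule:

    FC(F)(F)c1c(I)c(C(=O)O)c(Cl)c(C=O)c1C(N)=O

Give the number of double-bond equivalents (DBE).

Molecular formula: C10H4ClF3INO4.
DoU = (2C + 2 + N − H − X) / 2, where X is the halogen count and O/S are ignored.
    = (2·10 + 2 + 1 − 4 − 5) / 2 = 14 / 2 = 7.

7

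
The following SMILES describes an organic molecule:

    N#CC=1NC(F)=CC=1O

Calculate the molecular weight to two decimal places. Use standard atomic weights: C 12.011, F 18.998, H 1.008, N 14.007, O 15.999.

First, the molecular formula is C5H3FN2O (counting implicit H from valence).
  C: 5 × 12.011 = 60.055
  F: 1 × 18.998 = 18.998
  H: 3 × 1.008 = 3.024
  N: 2 × 14.007 = 28.014
  O: 1 × 15.999 = 15.999
Sum: 5×12.011 + 1×18.998 + 3×1.008 + 2×14.007 + 1×15.999 = 126.090 → 126.09 g/mol.

126.09 g/mol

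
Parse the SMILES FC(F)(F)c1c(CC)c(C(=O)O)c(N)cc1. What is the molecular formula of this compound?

Walk through each heavy atom and fill implicit hydrogens from standard valence (C 4, N 3, O 2, S 2, halogen 1); for lowercase aromatic atoms, an aromatic c carries 1 H when it has two neighbours and 0 H with three, and aromatic n carries 0 H:
  atom 1: F (halogen, monovalent) → 0 H
  atom 2: C, bond orders sum to 4 (valence 4) → 0 H
  atom 3: F (halogen, monovalent) → 0 H
  atom 4: F (halogen, monovalent) → 0 H
  atom 5: aromatic c, 3 neighbours → 0 H
  atom 6: aromatic c, 3 neighbours → 0 H
  atom 7: C, bond orders sum to 2 (valence 4) → 2 H
  atom 8: C, bond orders sum to 1 (valence 4) → 3 H
  atom 9: aromatic c, 3 neighbours → 0 H
  atom 10: C, bond orders sum to 4 (valence 4) → 0 H
  atom 11: O, bond orders sum to 2 (valence 2) → 0 H
  atom 12: O, bond orders sum to 1 (valence 2) → 1 H
  atom 13: aromatic c, 3 neighbours → 0 H
  atom 14: N, bond orders sum to 1 (valence 3) → 2 H
  atom 15: aromatic c, 2 neighbours → 1 H
  atom 16: aromatic c, 2 neighbours → 1 H
Totals → C:10, H:10, F:3, N:1, O:2.
In Hill order: C10H10F3NO2.

C10H10F3NO2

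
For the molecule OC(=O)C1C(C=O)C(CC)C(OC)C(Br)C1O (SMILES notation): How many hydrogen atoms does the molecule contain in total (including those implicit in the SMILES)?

Walk through each heavy atom and fill implicit hydrogens from standard valence (C 4, N 3, O 2, S 2, halogen 1):
  atom 1: O, bond orders sum to 1 (valence 2) → 1 H
  atom 2: C, bond orders sum to 4 (valence 4) → 0 H
  atom 3: O, bond orders sum to 2 (valence 2) → 0 H
  atom 4: C, bond orders sum to 3 (valence 4) → 1 H
  atom 5: C, bond orders sum to 3 (valence 4) → 1 H
  atom 6: C, bond orders sum to 3 (valence 4) → 1 H
  atom 7: O, bond orders sum to 2 (valence 2) → 0 H
  atom 8: C, bond orders sum to 3 (valence 4) → 1 H
  atom 9: C, bond orders sum to 2 (valence 4) → 2 H
  atom 10: C, bond orders sum to 1 (valence 4) → 3 H
  atom 11: C, bond orders sum to 3 (valence 4) → 1 H
  atom 12: O, bond orders sum to 2 (valence 2) → 0 H
  atom 13: C, bond orders sum to 1 (valence 4) → 3 H
  atom 14: C, bond orders sum to 3 (valence 4) → 1 H
  atom 15: Br (halogen, monovalent) → 0 H
  atom 16: C, bond orders sum to 3 (valence 4) → 1 H
  atom 17: O, bond orders sum to 1 (valence 2) → 1 H
Total hydrogens: 17.

17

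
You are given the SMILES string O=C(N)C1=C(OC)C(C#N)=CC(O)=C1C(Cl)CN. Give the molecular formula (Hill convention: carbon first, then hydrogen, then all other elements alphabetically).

Walk through each heavy atom and fill implicit hydrogens from standard valence (C 4, N 3, O 2, S 2, halogen 1):
  atom 1: O, bond orders sum to 2 (valence 2) → 0 H
  atom 2: C, bond orders sum to 4 (valence 4) → 0 H
  atom 3: N, bond orders sum to 1 (valence 3) → 2 H
  atom 4: C, bond orders sum to 4 (valence 4) → 0 H
  atom 5: C, bond orders sum to 4 (valence 4) → 0 H
  atom 6: O, bond orders sum to 2 (valence 2) → 0 H
  atom 7: C, bond orders sum to 1 (valence 4) → 3 H
  atom 8: C, bond orders sum to 4 (valence 4) → 0 H
  atom 9: C, bond orders sum to 4 (valence 4) → 0 H
  atom 10: N, bond orders sum to 3 (valence 3) → 0 H
  atom 11: C, bond orders sum to 3 (valence 4) → 1 H
  atom 12: C, bond orders sum to 4 (valence 4) → 0 H
  atom 13: O, bond orders sum to 1 (valence 2) → 1 H
  atom 14: C, bond orders sum to 4 (valence 4) → 0 H
  atom 15: C, bond orders sum to 3 (valence 4) → 1 H
  atom 16: Cl (halogen, monovalent) → 0 H
  atom 17: C, bond orders sum to 2 (valence 4) → 2 H
  atom 18: N, bond orders sum to 1 (valence 3) → 2 H
Totals → C:11, H:12, Cl:1, N:3, O:3.
In Hill order: C11H12ClN3O3.

C11H12ClN3O3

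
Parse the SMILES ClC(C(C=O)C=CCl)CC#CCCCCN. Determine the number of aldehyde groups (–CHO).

1

The aldehyde motif appears at heavy-atom position 4 in the SMILES.
Other groups present: 1 alkene, 1 alkyne, 1 primary amine.
Aldehyde count: 1.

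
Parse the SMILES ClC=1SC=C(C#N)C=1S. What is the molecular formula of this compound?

C5H2ClNS2

Walk through each heavy atom and fill implicit hydrogens from standard valence (C 4, N 3, O 2, S 2, halogen 1):
  atom 1: Cl (halogen, monovalent) → 0 H
  atom 2: C, bond orders sum to 4 (valence 4) → 0 H
  atom 3: S, bond orders sum to 2 (valence 2) → 0 H
  atom 4: C, bond orders sum to 3 (valence 4) → 1 H
  atom 5: C, bond orders sum to 4 (valence 4) → 0 H
  atom 6: C, bond orders sum to 4 (valence 4) → 0 H
  atom 7: N, bond orders sum to 3 (valence 3) → 0 H
  atom 8: C, bond orders sum to 4 (valence 4) → 0 H
  atom 9: S, bond orders sum to 1 (valence 2) → 1 H
Totals → C:5, H:2, Cl:1, N:1, S:2.
In Hill order: C5H2ClNS2.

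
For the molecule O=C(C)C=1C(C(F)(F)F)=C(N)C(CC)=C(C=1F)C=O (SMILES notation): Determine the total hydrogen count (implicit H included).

11

Walk through each heavy atom and fill implicit hydrogens from standard valence (C 4, N 3, O 2, S 2, halogen 1):
  atom 1: O, bond orders sum to 2 (valence 2) → 0 H
  atom 2: C, bond orders sum to 4 (valence 4) → 0 H
  atom 3: C, bond orders sum to 1 (valence 4) → 3 H
  atom 4: C, bond orders sum to 4 (valence 4) → 0 H
  atom 5: C, bond orders sum to 4 (valence 4) → 0 H
  atom 6: C, bond orders sum to 4 (valence 4) → 0 H
  atom 7: F (halogen, monovalent) → 0 H
  atom 8: F (halogen, monovalent) → 0 H
  atom 9: F (halogen, monovalent) → 0 H
  atom 10: C, bond orders sum to 4 (valence 4) → 0 H
  atom 11: N, bond orders sum to 1 (valence 3) → 2 H
  atom 12: C, bond orders sum to 4 (valence 4) → 0 H
  atom 13: C, bond orders sum to 2 (valence 4) → 2 H
  atom 14: C, bond orders sum to 1 (valence 4) → 3 H
  atom 15: C, bond orders sum to 4 (valence 4) → 0 H
  atom 16: C, bond orders sum to 4 (valence 4) → 0 H
  atom 17: F (halogen, monovalent) → 0 H
  atom 18: C, bond orders sum to 3 (valence 4) → 1 H
  atom 19: O, bond orders sum to 2 (valence 2) → 0 H
Total hydrogens: 11.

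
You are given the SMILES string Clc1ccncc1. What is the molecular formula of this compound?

C5H4ClN

Walk through each heavy atom and fill implicit hydrogens from standard valence (C 4, N 3, O 2, S 2, halogen 1); for lowercase aromatic atoms, an aromatic c carries 1 H when it has two neighbours and 0 H with three, and aromatic n carries 0 H:
  atom 1: Cl (halogen, monovalent) → 0 H
  atom 2: aromatic c, 3 neighbours → 0 H
  atom 3: aromatic c, 2 neighbours → 1 H
  atom 4: aromatic c, 2 neighbours → 1 H
  atom 5: aromatic n, 2 neighbours → 0 H
  atom 6: aromatic c, 2 neighbours → 1 H
  atom 7: aromatic c, 2 neighbours → 1 H
Totals → C:5, H:4, Cl:1, N:1.
In Hill order: C5H4ClN.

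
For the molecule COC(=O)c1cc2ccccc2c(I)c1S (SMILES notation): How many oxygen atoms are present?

2

Scan the SMILES for O atoms (remember two-letter symbols like Cl and Br are single atoms).
Oxygen count: 2.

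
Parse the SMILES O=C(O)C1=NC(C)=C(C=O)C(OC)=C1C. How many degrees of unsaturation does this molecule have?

Molecular formula: C10H11NO4.
DoU = (2C + 2 + N − H − X) / 2, where X is the halogen count and O/S are ignored.
    = (2·10 + 2 + 1 − 11 − 0) / 2 = 12 / 2 = 6.

6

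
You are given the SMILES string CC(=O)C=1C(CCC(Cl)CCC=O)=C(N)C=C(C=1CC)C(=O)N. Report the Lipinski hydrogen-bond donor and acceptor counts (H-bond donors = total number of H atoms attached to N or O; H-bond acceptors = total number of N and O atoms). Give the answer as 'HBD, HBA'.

Donors: find every N or O and count the H atoms it carries.
  atom 3 (O): bond orders sum to 2 → 0 H
  atom 13 (O): bond orders sum to 2 → 0 H
  atom 15 (N): bond orders sum to 1 → 2 H
  atom 22 (O): bond orders sum to 2 → 0 H
  atom 23 (N): bond orders sum to 1 → 2 H
Lipinski HBD = 4.
Acceptors: N atoms = 2, O atoms = 3 → HBA = 5.

4, 5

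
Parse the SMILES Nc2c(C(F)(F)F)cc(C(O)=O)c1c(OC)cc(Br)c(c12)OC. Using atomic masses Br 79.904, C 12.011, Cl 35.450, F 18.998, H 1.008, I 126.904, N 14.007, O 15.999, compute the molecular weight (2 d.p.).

First, the molecular formula is C14H11BrF3NO4 (counting implicit H from valence).
  Br: 1 × 79.904 = 79.904
  C: 14 × 12.011 = 168.154
  F: 3 × 18.998 = 56.994
  H: 11 × 1.008 = 11.088
  N: 1 × 14.007 = 14.007
  O: 4 × 15.999 = 63.996
Sum: 1×79.904 + 14×12.011 + 3×18.998 + 11×1.008 + 1×14.007 + 4×15.999 = 394.143 → 394.14 g/mol.

394.14 g/mol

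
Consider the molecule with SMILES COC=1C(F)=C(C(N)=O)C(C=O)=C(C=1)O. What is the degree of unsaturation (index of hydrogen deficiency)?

6

Degree of unsaturation = (number of rings) + (number of π bonds).
Ring closures in the SMILES: 1.
π bonds: 5 double bonds (each 1 DoU) → 5 DoU from unsaturation.
Total DoU = 1 + 5 = 6.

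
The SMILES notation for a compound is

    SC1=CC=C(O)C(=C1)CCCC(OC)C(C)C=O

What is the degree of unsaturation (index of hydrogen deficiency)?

5

Degree of unsaturation = (number of rings) + (number of π bonds).
Ring closures in the SMILES: 1.
π bonds: 4 double bonds (each 1 DoU) → 4 DoU from unsaturation.
Total DoU = 1 + 4 = 5.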